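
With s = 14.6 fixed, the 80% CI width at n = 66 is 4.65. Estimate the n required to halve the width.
n ≈ 264

CI width ∝ 1/√n
To reduce width by factor 2, need √n to grow by 2 → need 2² = 4 times as many samples.

Current: n = 66, width = 4.65
New: n = 264, width ≈ 2.31

Width reduced by factor of 4.65/2.31 = 2.01.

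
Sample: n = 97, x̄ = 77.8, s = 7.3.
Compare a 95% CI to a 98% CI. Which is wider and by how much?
98% CI is wider by 0.57

df = 96
95% CI: t* = 1.985, (76.33, 79.27), width = 2 · t* · s/√n = 2.94
98% CI: t* = 2.366, (76.05, 79.55), width = 2 · t* · s/√n = 3.51

The 98% CI is wider by 3.51 - 2.94 = 0.57.
Higher confidence requires a wider interval.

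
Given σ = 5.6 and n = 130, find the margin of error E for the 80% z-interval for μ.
Margin of error = 0.63

Margin of error = z* · σ/√n
= 1.282 · 5.6/√130
= 1.282 · 5.6/11.4018
= 0.63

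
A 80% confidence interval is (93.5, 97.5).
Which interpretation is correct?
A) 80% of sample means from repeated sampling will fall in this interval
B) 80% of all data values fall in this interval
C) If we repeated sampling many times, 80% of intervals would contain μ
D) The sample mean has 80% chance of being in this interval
C

A) Wrong — coverage applies to intervals containing μ, not to future x̄ values.
B) Wrong — a CI is about the parameter μ, not individual data values.
C) Correct — this is the frequentist long-run coverage interpretation.
D) Wrong — x̄ is observed and sits in the interval by construction.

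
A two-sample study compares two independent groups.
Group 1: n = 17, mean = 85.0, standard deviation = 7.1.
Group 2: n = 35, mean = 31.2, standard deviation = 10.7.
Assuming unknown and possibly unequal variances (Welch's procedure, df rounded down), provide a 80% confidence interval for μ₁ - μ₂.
(50.55, 57.05)

Difference: x̄₁ - x̄₂ = 53.80
SE = √(s₁²/n₁ + s₂²/n₂) = √(7.1²/17 + 10.7²/35) = 2.4973
df = 45.00 → 45 (Welch–Satterthwaite, rounded down)
t* = 1.301

CI: 53.80 ± 1.301 · 2.4973 = 53.80 ± 3.25 = (50.55, 57.05)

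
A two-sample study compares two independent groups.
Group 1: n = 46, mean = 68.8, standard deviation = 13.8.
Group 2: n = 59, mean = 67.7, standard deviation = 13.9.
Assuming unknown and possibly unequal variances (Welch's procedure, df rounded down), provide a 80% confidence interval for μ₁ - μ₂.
(-2.41, 4.61)

Difference: x̄₁ - x̄₂ = 1.10
SE = √(s₁²/n₁ + s₂²/n₂) = √(13.8²/46 + 13.9²/59) = 2.7230
df = 97.17 → 97 (Welch–Satterthwaite, rounded down)
t* = 1.290

CI: 1.10 ± 1.290 · 2.7230 = 1.10 ± 3.51 = (-2.41, 4.61)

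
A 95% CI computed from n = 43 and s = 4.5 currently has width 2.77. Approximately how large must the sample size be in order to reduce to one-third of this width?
n ≈ 387

CI width ∝ 1/√n
To reduce width by factor 3, need √n to grow by 3 → need 3² = 9 times as many samples.

Current: n = 43, width = 2.77
New: n = 387, width ≈ 0.90

Width reduced by factor of 2.77/0.90 = 3.08.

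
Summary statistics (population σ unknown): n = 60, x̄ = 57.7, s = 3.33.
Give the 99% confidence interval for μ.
(56.56, 58.84)

t-interval (σ unknown):
df = n - 1 = 59
t* = 2.662 for 99% confidence

Margin of error = t* · s/√n = 2.662 · 3.33/√60 = 1.14

CI: (56.56, 58.84)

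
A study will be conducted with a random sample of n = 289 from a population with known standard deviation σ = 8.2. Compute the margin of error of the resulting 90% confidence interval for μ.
Margin of error = 0.79

Margin of error = z* · σ/√n
= 1.645 · 8.2/√289
= 1.645 · 8.2/17.0000
= 0.79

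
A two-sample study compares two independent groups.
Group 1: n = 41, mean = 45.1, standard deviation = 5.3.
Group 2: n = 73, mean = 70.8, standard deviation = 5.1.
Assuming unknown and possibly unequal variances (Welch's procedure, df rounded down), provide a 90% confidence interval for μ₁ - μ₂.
(-27.40, -24.00)

Difference: x̄₁ - x̄₂ = -25.70
SE = √(s₁²/n₁ + s₂²/n₂) = √(5.3²/41 + 5.1²/73) = 1.0205
df = 80.35 → 80 (Welch–Satterthwaite, rounded down)
t* = 1.664

CI: -25.70 ± 1.664 · 1.0205 = -25.70 ± 1.70 = (-27.40, -24.00)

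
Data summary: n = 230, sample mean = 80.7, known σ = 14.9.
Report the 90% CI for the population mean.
(79.08, 82.32)

z-interval (σ known):
z* = 1.645 for 90% confidence

Margin of error = z* · σ/√n = 1.645 · 14.9/√230 = 1.62

CI: (80.7 - 1.62, 80.7 + 1.62) = (79.08, 82.32)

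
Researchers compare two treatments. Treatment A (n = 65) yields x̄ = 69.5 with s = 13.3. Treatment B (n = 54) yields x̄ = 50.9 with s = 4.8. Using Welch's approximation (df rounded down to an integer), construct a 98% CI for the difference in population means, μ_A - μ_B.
(14.39, 22.81)

Difference: x̄₁ - x̄₂ = 18.60
SE = √(s₁²/n₁ + s₂²/n₂) = √(13.3²/65 + 4.8²/54) = 1.7743
df = 83.17 → 83 (Welch–Satterthwaite, rounded down)
t* = 2.372

CI: 18.60 ± 2.372 · 1.7743 = 18.60 ± 4.21 = (14.39, 22.81)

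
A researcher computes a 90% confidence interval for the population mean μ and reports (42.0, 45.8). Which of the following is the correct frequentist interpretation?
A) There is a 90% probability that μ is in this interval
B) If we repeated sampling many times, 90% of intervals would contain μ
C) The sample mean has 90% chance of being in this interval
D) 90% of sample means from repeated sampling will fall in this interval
B

A) Wrong — μ is fixed; the randomness lives in the interval, not in μ.
B) Correct — this is the frequentist long-run coverage interpretation.
C) Wrong — x̄ is observed and sits in the interval by construction.
D) Wrong — coverage applies to intervals containing μ, not to future x̄ values.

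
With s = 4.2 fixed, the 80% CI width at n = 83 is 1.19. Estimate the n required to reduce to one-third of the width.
n ≈ 747

CI width ∝ 1/√n
To reduce width by factor 3, need √n to grow by 3 → need 3² = 9 times as many samples.

Current: n = 83, width = 1.19
New: n = 747, width ≈ 0.39

Width reduced by factor of 1.19/0.39 = 3.05.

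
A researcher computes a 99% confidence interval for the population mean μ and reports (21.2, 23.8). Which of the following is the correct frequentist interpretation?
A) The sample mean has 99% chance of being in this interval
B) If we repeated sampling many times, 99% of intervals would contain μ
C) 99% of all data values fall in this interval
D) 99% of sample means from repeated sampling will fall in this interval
B

A) Wrong — x̄ is observed and sits in the interval by construction.
B) Correct — this is the frequentist long-run coverage interpretation.
C) Wrong — a CI is about the parameter μ, not individual data values.
D) Wrong — coverage applies to intervals containing μ, not to future x̄ values.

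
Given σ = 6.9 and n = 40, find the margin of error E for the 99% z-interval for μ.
Margin of error = 2.81

Margin of error = z* · σ/√n
= 2.576 · 6.9/√40
= 2.576 · 6.9/6.3246
= 2.81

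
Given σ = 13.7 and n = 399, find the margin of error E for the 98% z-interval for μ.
Margin of error = 1.60

Margin of error = z* · σ/√n
= 2.326 · 13.7/√399
= 2.326 · 13.7/19.9750
= 1.60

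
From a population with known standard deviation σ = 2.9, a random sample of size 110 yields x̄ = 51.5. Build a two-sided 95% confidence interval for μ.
(50.96, 52.04)

z-interval (σ known):
z* = 1.960 for 95% confidence

Margin of error = z* · σ/√n = 1.960 · 2.9/√110 = 0.54

CI: (51.5 - 0.54, 51.5 + 0.54) = (50.96, 52.04)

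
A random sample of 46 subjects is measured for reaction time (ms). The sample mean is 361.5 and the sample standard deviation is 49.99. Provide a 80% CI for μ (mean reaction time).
(351.91, 371.09)

t-interval (σ unknown):
df = n - 1 = 45
t* = 1.301 for 80% confidence

Margin of error = t* · s/√n = 1.301 · 49.99/√46 = 9.59

CI: (351.91, 371.09)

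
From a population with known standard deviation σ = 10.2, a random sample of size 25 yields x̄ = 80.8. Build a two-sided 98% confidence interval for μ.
(76.05, 85.55)

z-interval (σ known):
z* = 2.326 for 98% confidence

Margin of error = z* · σ/√n = 2.326 · 10.2/√25 = 4.75

CI: (80.8 - 4.75, 80.8 + 4.75) = (76.05, 85.55)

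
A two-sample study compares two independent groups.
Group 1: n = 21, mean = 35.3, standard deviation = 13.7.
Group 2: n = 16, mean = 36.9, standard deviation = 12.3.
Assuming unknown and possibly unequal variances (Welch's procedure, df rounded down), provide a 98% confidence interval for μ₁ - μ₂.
(-12.09, 8.89)

Difference: x̄₁ - x̄₂ = -1.60
SE = √(s₁²/n₁ + s₂²/n₂) = √(13.7²/21 + 12.3²/16) = 4.2887
df = 33.99 → 33 (Welch–Satterthwaite, rounded down)
t* = 2.445

CI: -1.60 ± 2.445 · 4.2887 = -1.60 ± 10.49 = (-12.09, 8.89)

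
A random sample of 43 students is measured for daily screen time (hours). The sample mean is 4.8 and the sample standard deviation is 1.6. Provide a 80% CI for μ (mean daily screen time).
(4.48, 5.12)

t-interval (σ unknown):
df = n - 1 = 42
t* = 1.302 for 80% confidence

Margin of error = t* · s/√n = 1.302 · 1.6/√43 = 0.32

CI: (4.48, 5.12)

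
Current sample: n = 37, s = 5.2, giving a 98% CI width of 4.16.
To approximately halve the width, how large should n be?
n ≈ 148

CI width ∝ 1/√n
To reduce width by factor 2, need √n to grow by 2 → need 2² = 4 times as many samples.

Current: n = 37, width = 4.16
New: n = 148, width ≈ 2.01

Width reduced by factor of 4.16/2.01 = 2.07.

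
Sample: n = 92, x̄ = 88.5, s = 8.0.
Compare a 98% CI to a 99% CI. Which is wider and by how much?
99% CI is wider by 0.44

df = 91
98% CI: t* = 2.368, (86.52, 90.48), width = 2 · t* · s/√n = 3.95
99% CI: t* = 2.631, (86.31, 90.69), width = 2 · t* · s/√n = 4.39

The 99% CI is wider by 4.39 - 3.95 = 0.44.
Higher confidence requires a wider interval.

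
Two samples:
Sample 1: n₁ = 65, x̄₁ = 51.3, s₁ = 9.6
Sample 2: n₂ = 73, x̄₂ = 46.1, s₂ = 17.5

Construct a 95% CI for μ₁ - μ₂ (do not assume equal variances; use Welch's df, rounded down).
(0.51, 9.89)

Difference: x̄₁ - x̄₂ = 5.20
SE = √(s₁²/n₁ + s₂²/n₂) = √(9.6²/65 + 17.5²/73) = 2.3692
df = 114.21 → 114 (Welch–Satterthwaite, rounded down)
t* = 1.981

CI: 5.20 ± 1.981 · 2.3692 = 5.20 ± 4.69 = (0.51, 9.89)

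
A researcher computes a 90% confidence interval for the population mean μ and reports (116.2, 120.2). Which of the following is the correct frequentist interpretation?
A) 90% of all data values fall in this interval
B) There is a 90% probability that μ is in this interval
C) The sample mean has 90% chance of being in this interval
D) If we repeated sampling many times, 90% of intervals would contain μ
D

A) Wrong — a CI is about the parameter μ, not individual data values.
B) Wrong — μ is fixed; the randomness lives in the interval, not in μ.
C) Wrong — x̄ is observed and sits in the interval by construction.
D) Correct — this is the frequentist long-run coverage interpretation.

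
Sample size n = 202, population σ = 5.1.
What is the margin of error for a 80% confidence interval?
Margin of error = 0.46

Margin of error = z* · σ/√n
= 1.282 · 5.1/√202
= 1.282 · 5.1/14.2127
= 0.46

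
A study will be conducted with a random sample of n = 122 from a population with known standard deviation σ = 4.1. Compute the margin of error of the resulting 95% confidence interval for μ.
Margin of error = 0.73

Margin of error = z* · σ/√n
= 1.960 · 4.1/√122
= 1.960 · 4.1/11.0454
= 0.73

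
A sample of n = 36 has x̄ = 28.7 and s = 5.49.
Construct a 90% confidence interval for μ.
(27.15, 30.25)

t-interval (σ unknown):
df = n - 1 = 35
t* = 1.690 for 90% confidence

Margin of error = t* · s/√n = 1.690 · 5.49/√36 = 1.55

CI: (27.15, 30.25)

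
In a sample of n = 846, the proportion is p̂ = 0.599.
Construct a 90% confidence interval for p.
(0.571, 0.627)

Proportion CI:
SE = √(p̂(1-p̂)/n) = √(0.599 · 0.401 / 846) = 0.01685

z* = 1.645
Margin = z* · SE = 1.645 · 0.01685 = 0.0277

CI: 0.599 ± 0.0277 = (0.571, 0.627)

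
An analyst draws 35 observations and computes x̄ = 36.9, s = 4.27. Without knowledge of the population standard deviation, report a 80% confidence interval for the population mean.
(35.96, 37.84)

t-interval (σ unknown):
df = n - 1 = 34
t* = 1.307 for 80% confidence

Margin of error = t* · s/√n = 1.307 · 4.27/√35 = 0.94

CI: (35.96, 37.84)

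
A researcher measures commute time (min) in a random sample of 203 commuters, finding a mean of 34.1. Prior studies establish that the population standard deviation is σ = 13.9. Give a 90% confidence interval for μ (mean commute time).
(32.50, 35.70)

z-interval (σ known):
z* = 1.645 for 90% confidence

Margin of error = z* · σ/√n = 1.645 · 13.9/√203 = 1.60

CI: (34.1 - 1.60, 34.1 + 1.60) = (32.50, 35.70)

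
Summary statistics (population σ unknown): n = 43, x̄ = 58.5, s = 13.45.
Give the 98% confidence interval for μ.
(53.54, 63.46)

t-interval (σ unknown):
df = n - 1 = 42
t* = 2.418 for 98% confidence

Margin of error = t* · s/√n = 2.418 · 13.45/√43 = 4.96

CI: (53.54, 63.46)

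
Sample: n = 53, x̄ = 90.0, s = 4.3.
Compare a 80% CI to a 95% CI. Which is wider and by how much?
95% CI is wider by 0.84

df = 52
80% CI: t* = 1.298, (89.23, 90.77), width = 2 · t* · s/√n = 1.53
95% CI: t* = 2.007, (88.81, 91.19), width = 2 · t* · s/√n = 2.37

The 95% CI is wider by 2.37 - 1.53 = 0.84.
Higher confidence requires a wider interval.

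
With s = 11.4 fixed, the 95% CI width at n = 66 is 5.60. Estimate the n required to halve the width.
n ≈ 264

CI width ∝ 1/√n
To reduce width by factor 2, need √n to grow by 2 → need 2² = 4 times as many samples.

Current: n = 66, width = 5.60
New: n = 264, width ≈ 2.76

Width reduced by factor of 5.60/2.76 = 2.03.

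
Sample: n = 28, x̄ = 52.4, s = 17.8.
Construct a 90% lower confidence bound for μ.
μ ≥ 47.98

Lower bound (one-sided):
t* = 1.314 (one-sided for 90%)
Lower bound = x̄ - t* · s/√n = 52.4 - 1.314 · 17.8/√28 = 47.98

We are 90% confident that μ ≥ 47.98.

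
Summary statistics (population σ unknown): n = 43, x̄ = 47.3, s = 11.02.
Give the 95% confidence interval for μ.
(43.91, 50.69)

t-interval (σ unknown):
df = n - 1 = 42
t* = 2.018 for 95% confidence

Margin of error = t* · s/√n = 2.018 · 11.02/√43 = 3.39

CI: (43.91, 50.69)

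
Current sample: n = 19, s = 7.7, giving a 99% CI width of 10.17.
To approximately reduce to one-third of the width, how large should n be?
n ≈ 171

CI width ∝ 1/√n
To reduce width by factor 3, need √n to grow by 3 → need 3² = 9 times as many samples.

Current: n = 19, width = 10.17
New: n = 171, width ≈ 3.07

Width reduced by factor of 10.17/3.07 = 3.31.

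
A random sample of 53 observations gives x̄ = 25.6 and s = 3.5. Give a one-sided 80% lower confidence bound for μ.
μ ≥ 25.19

Lower bound (one-sided):
t* = 0.849 (one-sided for 80%)
Lower bound = x̄ - t* · s/√n = 25.6 - 0.849 · 3.5/√53 = 25.19

We are 80% confident that μ ≥ 25.19.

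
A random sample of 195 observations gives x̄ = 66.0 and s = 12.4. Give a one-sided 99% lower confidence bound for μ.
μ ≥ 63.92

Lower bound (one-sided):
t* = 2.346 (one-sided for 99%)
Lower bound = x̄ - t* · s/√n = 66.0 - 2.346 · 12.4/√195 = 63.92

We are 99% confident that μ ≥ 63.92.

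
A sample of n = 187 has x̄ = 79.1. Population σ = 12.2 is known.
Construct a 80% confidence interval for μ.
(77.96, 80.24)

z-interval (σ known):
z* = 1.282 for 80% confidence

Margin of error = z* · σ/√n = 1.282 · 12.2/√187 = 1.14

CI: (79.1 - 1.14, 79.1 + 1.14) = (77.96, 80.24)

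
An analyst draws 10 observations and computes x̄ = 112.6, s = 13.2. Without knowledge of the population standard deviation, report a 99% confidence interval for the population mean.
(99.03, 126.17)

t-interval (σ unknown):
df = n - 1 = 9
t* = 3.250 for 99% confidence

Margin of error = t* · s/√n = 3.250 · 13.2/√10 = 13.57

CI: (99.03, 126.17)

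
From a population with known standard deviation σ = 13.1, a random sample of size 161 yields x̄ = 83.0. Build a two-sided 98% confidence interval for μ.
(80.60, 85.40)

z-interval (σ known):
z* = 2.326 for 98% confidence

Margin of error = z* · σ/√n = 2.326 · 13.1/√161 = 2.40

CI: (83.0 - 2.40, 83.0 + 2.40) = (80.60, 85.40)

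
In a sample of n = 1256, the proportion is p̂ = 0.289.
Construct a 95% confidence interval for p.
(0.264, 0.314)

Proportion CI:
SE = √(p̂(1-p̂)/n) = √(0.289 · 0.711 / 1256) = 0.01279

z* = 1.960
Margin = z* · SE = 1.960 · 0.01279 = 0.0251

CI: 0.289 ± 0.0251 = (0.264, 0.314)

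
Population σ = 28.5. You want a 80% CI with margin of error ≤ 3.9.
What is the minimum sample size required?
n ≥ 88

For margin E ≤ 3.9:
n ≥ (z* · σ / E)²
n ≥ (1.282 · 28.5 / 3.9)²
n ≥ 87.77

Minimum n = 88 (rounding up)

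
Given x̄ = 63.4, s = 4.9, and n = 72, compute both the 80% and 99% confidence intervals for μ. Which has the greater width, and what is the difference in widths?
99% CI is wider by 1.57

df = 71
80% CI: t* = 1.294, (62.65, 64.15), width = 2 · t* · s/√n = 1.49
99% CI: t* = 2.647, (61.87, 64.93), width = 2 · t* · s/√n = 3.06

The 99% CI is wider by 3.06 - 1.49 = 1.57.
Higher confidence requires a wider interval.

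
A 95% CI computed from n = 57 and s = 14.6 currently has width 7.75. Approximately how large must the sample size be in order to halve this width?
n ≈ 228

CI width ∝ 1/√n
To reduce width by factor 2, need √n to grow by 2 → need 2² = 4 times as many samples.

Current: n = 57, width = 7.75
New: n = 228, width ≈ 3.81

Width reduced by factor of 7.75/3.81 = 2.03.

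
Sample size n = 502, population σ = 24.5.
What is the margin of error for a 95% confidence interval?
Margin of error = 2.14

Margin of error = z* · σ/√n
= 1.960 · 24.5/√502
= 1.960 · 24.5/22.4054
= 2.14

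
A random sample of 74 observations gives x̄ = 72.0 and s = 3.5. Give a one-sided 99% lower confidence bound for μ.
μ ≥ 71.03

Lower bound (one-sided):
t* = 2.379 (one-sided for 99%)
Lower bound = x̄ - t* · s/√n = 72.0 - 2.379 · 3.5/√74 = 71.03

We are 99% confident that μ ≥ 71.03.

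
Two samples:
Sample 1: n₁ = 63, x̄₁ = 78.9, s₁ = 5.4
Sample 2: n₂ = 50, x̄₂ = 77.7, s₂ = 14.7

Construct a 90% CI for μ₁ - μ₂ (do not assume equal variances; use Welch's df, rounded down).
(-2.46, 4.86)

Difference: x̄₁ - x̄₂ = 1.20
SE = √(s₁²/n₁ + s₂²/n₂) = √(5.4²/63 + 14.7²/50) = 2.1874
df = 59.52 → 59 (Welch–Satterthwaite, rounded down)
t* = 1.671

CI: 1.20 ± 1.671 · 2.1874 = 1.20 ± 3.66 = (-2.46, 4.86)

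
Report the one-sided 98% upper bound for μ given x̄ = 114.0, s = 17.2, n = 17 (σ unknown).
μ ≤ 123.32

Upper bound (one-sided):
t* = 2.235 (one-sided for 98%)
Upper bound = x̄ + t* · s/√n = 114.0 + 2.235 · 17.2/√17 = 123.32

We are 98% confident that μ ≤ 123.32.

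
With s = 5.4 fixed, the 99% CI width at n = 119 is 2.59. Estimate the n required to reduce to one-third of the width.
n ≈ 1071

CI width ∝ 1/√n
To reduce width by factor 3, need √n to grow by 3 → need 3² = 9 times as many samples.

Current: n = 119, width = 2.59
New: n = 1071, width ≈ 0.85

Width reduced by factor of 2.59/0.85 = 3.05.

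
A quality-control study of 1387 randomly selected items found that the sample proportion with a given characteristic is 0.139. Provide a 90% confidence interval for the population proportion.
(0.124, 0.154)

Proportion CI:
SE = √(p̂(1-p̂)/n) = √(0.139 · 0.861 / 1387) = 0.00929

z* = 1.645
Margin = z* · SE = 1.645 · 0.00929 = 0.0153

CI: 0.139 ± 0.0153 = (0.124, 0.154)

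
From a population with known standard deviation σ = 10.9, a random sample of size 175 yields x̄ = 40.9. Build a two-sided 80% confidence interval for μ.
(39.84, 41.96)

z-interval (σ known):
z* = 1.282 for 80% confidence

Margin of error = z* · σ/√n = 1.282 · 10.9/√175 = 1.06

CI: (40.9 - 1.06, 40.9 + 1.06) = (39.84, 41.96)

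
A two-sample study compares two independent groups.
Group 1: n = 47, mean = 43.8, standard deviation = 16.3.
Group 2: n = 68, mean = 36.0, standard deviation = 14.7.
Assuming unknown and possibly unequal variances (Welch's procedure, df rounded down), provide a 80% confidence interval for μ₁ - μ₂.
(3.96, 11.64)

Difference: x̄₁ - x̄₂ = 7.80
SE = √(s₁²/n₁ + s₂²/n₂) = √(16.3²/47 + 14.7²/68) = 2.9717
df = 92.24 → 92 (Welch–Satterthwaite, rounded down)
t* = 1.291

CI: 7.80 ± 1.291 · 2.9717 = 7.80 ± 3.84 = (3.96, 11.64)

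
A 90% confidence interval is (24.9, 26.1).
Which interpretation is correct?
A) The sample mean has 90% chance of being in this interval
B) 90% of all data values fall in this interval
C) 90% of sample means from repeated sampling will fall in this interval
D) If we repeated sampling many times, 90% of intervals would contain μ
D

A) Wrong — x̄ is observed and sits in the interval by construction.
B) Wrong — a CI is about the parameter μ, not individual data values.
C) Wrong — coverage applies to intervals containing μ, not to future x̄ values.
D) Correct — this is the frequentist long-run coverage interpretation.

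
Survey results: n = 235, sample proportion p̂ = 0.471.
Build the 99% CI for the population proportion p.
(0.387, 0.555)

Proportion CI:
SE = √(p̂(1-p̂)/n) = √(0.471 · 0.529 / 235) = 0.03256

z* = 2.576
Margin = z* · SE = 2.576 · 0.03256 = 0.0839

CI: 0.471 ± 0.0839 = (0.387, 0.555)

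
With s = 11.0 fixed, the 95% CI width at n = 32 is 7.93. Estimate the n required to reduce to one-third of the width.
n ≈ 288

CI width ∝ 1/√n
To reduce width by factor 3, need √n to grow by 3 → need 3² = 9 times as many samples.

Current: n = 32, width = 7.93
New: n = 288, width ≈ 2.55

Width reduced by factor of 7.93/2.55 = 3.11.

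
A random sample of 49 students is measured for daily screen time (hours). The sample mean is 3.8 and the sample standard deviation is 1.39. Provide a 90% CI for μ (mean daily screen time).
(3.47, 4.13)

t-interval (σ unknown):
df = n - 1 = 48
t* = 1.677 for 90% confidence

Margin of error = t* · s/√n = 1.677 · 1.39/√49 = 0.33

CI: (3.47, 4.13)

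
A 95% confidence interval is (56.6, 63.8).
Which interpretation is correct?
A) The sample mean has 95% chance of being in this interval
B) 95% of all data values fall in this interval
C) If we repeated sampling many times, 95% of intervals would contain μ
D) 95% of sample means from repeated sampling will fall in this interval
C

A) Wrong — x̄ is observed and sits in the interval by construction.
B) Wrong — a CI is about the parameter μ, not individual data values.
C) Correct — this is the frequentist long-run coverage interpretation.
D) Wrong — coverage applies to intervals containing μ, not to future x̄ values.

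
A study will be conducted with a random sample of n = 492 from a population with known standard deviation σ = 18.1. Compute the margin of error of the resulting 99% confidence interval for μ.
Margin of error = 2.10

Margin of error = z* · σ/√n
= 2.576 · 18.1/√492
= 2.576 · 18.1/22.1811
= 2.10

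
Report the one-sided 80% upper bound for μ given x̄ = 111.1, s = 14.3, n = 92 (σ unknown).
μ ≤ 112.36

Upper bound (one-sided):
t* = 0.846 (one-sided for 80%)
Upper bound = x̄ + t* · s/√n = 111.1 + 0.846 · 14.3/√92 = 112.36

We are 80% confident that μ ≤ 112.36.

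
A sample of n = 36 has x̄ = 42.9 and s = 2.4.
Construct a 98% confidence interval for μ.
(41.92, 43.88)

t-interval (σ unknown):
df = n - 1 = 35
t* = 2.438 for 98% confidence

Margin of error = t* · s/√n = 2.438 · 2.4/√36 = 0.98

CI: (41.92, 43.88)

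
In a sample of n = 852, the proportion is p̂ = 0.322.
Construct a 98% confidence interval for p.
(0.285, 0.359)

Proportion CI:
SE = √(p̂(1-p̂)/n) = √(0.322 · 0.678 / 852) = 0.01601

z* = 2.326
Margin = z* · SE = 2.326 · 0.01601 = 0.0372

CI: 0.322 ± 0.0372 = (0.285, 0.359)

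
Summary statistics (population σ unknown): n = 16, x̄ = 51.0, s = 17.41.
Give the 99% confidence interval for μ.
(38.17, 63.83)

t-interval (σ unknown):
df = n - 1 = 15
t* = 2.947 for 99% confidence

Margin of error = t* · s/√n = 2.947 · 17.41/√16 = 12.83

CI: (38.17, 63.83)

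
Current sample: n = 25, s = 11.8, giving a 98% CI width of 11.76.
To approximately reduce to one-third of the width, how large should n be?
n ≈ 225

CI width ∝ 1/√n
To reduce width by factor 3, need √n to grow by 3 → need 3² = 9 times as many samples.

Current: n = 25, width = 11.76
New: n = 225, width ≈ 3.69

Width reduced by factor of 11.76/3.69 = 3.19.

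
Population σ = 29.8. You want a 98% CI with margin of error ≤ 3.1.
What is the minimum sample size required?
n ≥ 500

For margin E ≤ 3.1:
n ≥ (z* · σ / E)²
n ≥ (2.326 · 29.8 / 3.1)²
n ≥ 499.95

Minimum n = 500 (rounding up)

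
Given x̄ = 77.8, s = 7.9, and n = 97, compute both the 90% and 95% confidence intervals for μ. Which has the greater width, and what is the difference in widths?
95% CI is wider by 0.52

df = 96
90% CI: t* = 1.661, (76.47, 79.13), width = 2 · t* · s/√n = 2.66
95% CI: t* = 1.985, (76.21, 79.39), width = 2 · t* · s/√n = 3.18

The 95% CI is wider by 3.18 - 2.66 = 0.52.
Higher confidence requires a wider interval.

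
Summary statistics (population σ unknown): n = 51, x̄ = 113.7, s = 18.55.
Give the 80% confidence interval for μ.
(110.33, 117.07)

t-interval (σ unknown):
df = n - 1 = 50
t* = 1.299 for 80% confidence

Margin of error = t* · s/√n = 1.299 · 18.55/√51 = 3.37

CI: (110.33, 117.07)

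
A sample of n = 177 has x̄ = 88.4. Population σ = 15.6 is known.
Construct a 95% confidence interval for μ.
(86.10, 90.70)

z-interval (σ known):
z* = 1.960 for 95% confidence

Margin of error = z* · σ/√n = 1.960 · 15.6/√177 = 2.30

CI: (88.4 - 2.30, 88.4 + 2.30) = (86.10, 90.70)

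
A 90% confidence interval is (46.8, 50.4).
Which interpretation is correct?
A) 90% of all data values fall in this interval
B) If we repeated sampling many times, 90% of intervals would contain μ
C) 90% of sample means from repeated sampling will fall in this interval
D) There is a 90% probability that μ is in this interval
B

A) Wrong — a CI is about the parameter μ, not individual data values.
B) Correct — this is the frequentist long-run coverage interpretation.
C) Wrong — coverage applies to intervals containing μ, not to future x̄ values.
D) Wrong — μ is fixed; the randomness lives in the interval, not in μ.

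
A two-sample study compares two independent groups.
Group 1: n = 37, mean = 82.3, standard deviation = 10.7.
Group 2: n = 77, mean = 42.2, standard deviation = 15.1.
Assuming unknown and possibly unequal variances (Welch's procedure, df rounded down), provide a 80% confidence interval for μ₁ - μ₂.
(36.93, 43.27)

Difference: x̄₁ - x̄₂ = 40.10
SE = √(s₁²/n₁ + s₂²/n₂) = √(10.7²/37 + 15.1²/77) = 2.4608
df = 96.16 → 96 (Welch–Satterthwaite, rounded down)
t* = 1.290

CI: 40.10 ± 1.290 · 2.4608 = 40.10 ± 3.17 = (36.93, 43.27)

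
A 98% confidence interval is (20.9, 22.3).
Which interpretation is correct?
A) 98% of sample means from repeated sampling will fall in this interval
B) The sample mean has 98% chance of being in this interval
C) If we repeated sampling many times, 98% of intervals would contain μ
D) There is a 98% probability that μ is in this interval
C

A) Wrong — coverage applies to intervals containing μ, not to future x̄ values.
B) Wrong — x̄ is observed and sits in the interval by construction.
C) Correct — this is the frequentist long-run coverage interpretation.
D) Wrong — μ is fixed; the randomness lives in the interval, not in μ.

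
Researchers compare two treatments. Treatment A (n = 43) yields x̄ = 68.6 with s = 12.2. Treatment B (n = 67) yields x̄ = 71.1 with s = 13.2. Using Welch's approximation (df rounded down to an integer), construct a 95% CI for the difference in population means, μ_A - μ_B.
(-7.39, 2.39)

Difference: x̄₁ - x̄₂ = -2.50
SE = √(s₁²/n₁ + s₂²/n₂) = √(12.2²/43 + 13.2²/67) = 2.4621
df = 94.77 → 94 (Welch–Satterthwaite, rounded down)
t* = 1.986

CI: -2.50 ± 1.986 · 2.4621 = -2.50 ± 4.89 = (-7.39, 2.39)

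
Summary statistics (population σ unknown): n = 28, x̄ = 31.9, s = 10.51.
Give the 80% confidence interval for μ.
(29.29, 34.51)

t-interval (σ unknown):
df = n - 1 = 27
t* = 1.314 for 80% confidence

Margin of error = t* · s/√n = 1.314 · 10.51/√28 = 2.61

CI: (29.29, 34.51)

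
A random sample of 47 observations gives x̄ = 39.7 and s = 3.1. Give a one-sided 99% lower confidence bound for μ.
μ ≥ 38.61

Lower bound (one-sided):
t* = 2.410 (one-sided for 99%)
Lower bound = x̄ - t* · s/√n = 39.7 - 2.410 · 3.1/√47 = 38.61

We are 99% confident that μ ≥ 38.61.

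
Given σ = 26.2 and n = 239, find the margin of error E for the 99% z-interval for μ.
Margin of error = 4.37

Margin of error = z* · σ/√n
= 2.576 · 26.2/√239
= 2.576 · 26.2/15.4596
= 4.37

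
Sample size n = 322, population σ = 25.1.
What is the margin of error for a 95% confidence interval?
Margin of error = 2.74

Margin of error = z* · σ/√n
= 1.960 · 25.1/√322
= 1.960 · 25.1/17.9444
= 2.74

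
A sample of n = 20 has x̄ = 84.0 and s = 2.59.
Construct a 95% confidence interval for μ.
(82.79, 85.21)

t-interval (σ unknown):
df = n - 1 = 19
t* = 2.093 for 95% confidence

Margin of error = t* · s/√n = 2.093 · 2.59/√20 = 1.21

CI: (82.79, 85.21)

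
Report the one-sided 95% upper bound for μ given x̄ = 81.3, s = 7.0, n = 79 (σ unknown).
μ ≤ 82.61

Upper bound (one-sided):
t* = 1.665 (one-sided for 95%)
Upper bound = x̄ + t* · s/√n = 81.3 + 1.665 · 7.0/√79 = 82.61

We are 95% confident that μ ≤ 82.61.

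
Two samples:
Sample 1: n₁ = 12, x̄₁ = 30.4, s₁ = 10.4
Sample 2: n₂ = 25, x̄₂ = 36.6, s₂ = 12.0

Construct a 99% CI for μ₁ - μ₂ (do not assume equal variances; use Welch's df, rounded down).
(-16.95, 4.55)

Difference: x̄₁ - x̄₂ = -6.20
SE = √(s₁²/n₁ + s₂²/n₂) = √(10.4²/12 + 12.0²/25) = 3.8436
df = 24.89 → 24 (Welch–Satterthwaite, rounded down)
t* = 2.797

CI: -6.20 ± 2.797 · 3.8436 = -6.20 ± 10.75 = (-16.95, 4.55)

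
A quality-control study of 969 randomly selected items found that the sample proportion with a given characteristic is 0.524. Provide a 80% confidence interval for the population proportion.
(0.503, 0.545)

Proportion CI:
SE = √(p̂(1-p̂)/n) = √(0.524 · 0.476 / 969) = 0.01604

z* = 1.282
Margin = z* · SE = 1.282 · 0.01604 = 0.0206

CI: 0.524 ± 0.0206 = (0.503, 0.545)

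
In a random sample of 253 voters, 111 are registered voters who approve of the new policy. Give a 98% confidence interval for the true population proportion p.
(0.366, 0.511)

Proportion CI:
p̂ = 111/253 = 0.43874
SE = √(p̂(1-p̂)/n) = √(0.43874 · 0.56126 / 253) = 0.03120

z* = 2.326
Margin = z* · SE = 2.326 · 0.03120 = 0.0726

CI: 0.43874 ± 0.0726 = (0.366, 0.511)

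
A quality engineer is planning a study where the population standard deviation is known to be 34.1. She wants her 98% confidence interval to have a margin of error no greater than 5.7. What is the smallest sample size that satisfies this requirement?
n ≥ 194

For margin E ≤ 5.7:
n ≥ (z* · σ / E)²
n ≥ (2.326 · 34.1 / 5.7)²
n ≥ 193.63

Minimum n = 194 (rounding up)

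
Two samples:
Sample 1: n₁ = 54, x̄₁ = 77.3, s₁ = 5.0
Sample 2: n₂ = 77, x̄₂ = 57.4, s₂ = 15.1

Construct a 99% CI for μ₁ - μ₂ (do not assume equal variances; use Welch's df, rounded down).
(15.04, 24.76)

Difference: x̄₁ - x̄₂ = 19.90
SE = √(s₁²/n₁ + s₂²/n₂) = √(5.0²/54 + 15.1²/77) = 1.8504
df = 98.18 → 98 (Welch–Satterthwaite, rounded down)
t* = 2.627

CI: 19.90 ± 2.627 · 1.8504 = 19.90 ± 4.86 = (15.04, 24.76)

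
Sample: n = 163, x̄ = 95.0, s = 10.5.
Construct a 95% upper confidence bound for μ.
μ ≤ 96.36

Upper bound (one-sided):
t* = 1.654 (one-sided for 95%)
Upper bound = x̄ + t* · s/√n = 95.0 + 1.654 · 10.5/√163 = 96.36

We are 95% confident that μ ≤ 96.36.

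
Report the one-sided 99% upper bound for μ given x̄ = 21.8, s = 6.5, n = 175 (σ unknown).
μ ≤ 22.95

Upper bound (one-sided):
t* = 2.348 (one-sided for 99%)
Upper bound = x̄ + t* · s/√n = 21.8 + 2.348 · 6.5/√175 = 22.95

We are 99% confident that μ ≤ 22.95.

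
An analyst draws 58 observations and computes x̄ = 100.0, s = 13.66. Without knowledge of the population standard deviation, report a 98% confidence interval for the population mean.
(95.71, 104.29)

t-interval (σ unknown):
df = n - 1 = 57
t* = 2.394 for 98% confidence

Margin of error = t* · s/√n = 2.394 · 13.66/√58 = 4.29

CI: (95.71, 104.29)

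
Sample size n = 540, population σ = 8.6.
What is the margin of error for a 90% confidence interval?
Margin of error = 0.61

Margin of error = z* · σ/√n
= 1.645 · 8.6/√540
= 1.645 · 8.6/23.2379
= 0.61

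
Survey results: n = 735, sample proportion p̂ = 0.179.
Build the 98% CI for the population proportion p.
(0.146, 0.212)

Proportion CI:
SE = √(p̂(1-p̂)/n) = √(0.179 · 0.821 / 735) = 0.01414

z* = 2.326
Margin = z* · SE = 2.326 · 0.01414 = 0.0329

CI: 0.179 ± 0.0329 = (0.146, 0.212)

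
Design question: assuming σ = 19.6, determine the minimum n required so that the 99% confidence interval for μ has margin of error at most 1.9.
n ≥ 707

For margin E ≤ 1.9:
n ≥ (z* · σ / E)²
n ≥ (2.576 · 19.6 / 1.9)²
n ≥ 706.15

Minimum n = 707 (rounding up)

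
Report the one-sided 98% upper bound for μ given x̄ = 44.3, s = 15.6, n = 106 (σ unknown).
μ ≤ 47.45

Upper bound (one-sided):
t* = 2.080 (one-sided for 98%)
Upper bound = x̄ + t* · s/√n = 44.3 + 2.080 · 15.6/√106 = 47.45

We are 98% confident that μ ≤ 47.45.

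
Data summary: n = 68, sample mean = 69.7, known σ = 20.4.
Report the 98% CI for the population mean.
(63.95, 75.45)

z-interval (σ known):
z* = 2.326 for 98% confidence

Margin of error = z* · σ/√n = 2.326 · 20.4/√68 = 5.75

CI: (69.7 - 5.75, 69.7 + 5.75) = (63.95, 75.45)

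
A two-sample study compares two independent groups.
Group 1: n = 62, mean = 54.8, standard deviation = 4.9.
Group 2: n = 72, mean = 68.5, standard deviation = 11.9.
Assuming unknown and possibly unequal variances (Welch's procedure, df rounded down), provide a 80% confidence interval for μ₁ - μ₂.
(-15.68, -11.72)

Difference: x̄₁ - x̄₂ = -13.70
SE = √(s₁²/n₁ + s₂²/n₂) = √(4.9²/62 + 11.9²/72) = 1.5343
df = 97.32 → 97 (Welch–Satterthwaite, rounded down)
t* = 1.290

CI: -13.70 ± 1.290 · 1.5343 = -13.70 ± 1.98 = (-15.68, -11.72)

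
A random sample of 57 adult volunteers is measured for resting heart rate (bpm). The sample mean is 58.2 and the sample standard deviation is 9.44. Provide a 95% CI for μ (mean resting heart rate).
(55.70, 60.70)

t-interval (σ unknown):
df = n - 1 = 56
t* = 2.003 for 95% confidence

Margin of error = t* · s/√n = 2.003 · 9.44/√57 = 2.50

CI: (55.70, 60.70)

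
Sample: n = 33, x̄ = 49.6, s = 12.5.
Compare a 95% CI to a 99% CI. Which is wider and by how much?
99% CI is wider by 3.06

df = 32
95% CI: t* = 2.037, (45.17, 54.03), width = 2 · t* · s/√n = 8.86
99% CI: t* = 2.738, (43.64, 55.56), width = 2 · t* · s/√n = 11.92

The 99% CI is wider by 11.92 - 8.86 = 3.06.
Higher confidence requires a wider interval.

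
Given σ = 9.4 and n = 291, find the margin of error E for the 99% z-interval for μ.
Margin of error = 1.42

Margin of error = z* · σ/√n
= 2.576 · 9.4/√291
= 2.576 · 9.4/17.0587
= 1.42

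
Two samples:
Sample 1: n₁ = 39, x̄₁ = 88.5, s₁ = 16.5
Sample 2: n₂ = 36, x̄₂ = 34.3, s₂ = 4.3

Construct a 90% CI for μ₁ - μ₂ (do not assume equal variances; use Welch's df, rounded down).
(49.60, 58.80)

Difference: x̄₁ - x̄₂ = 54.20
SE = √(s₁²/n₁ + s₂²/n₂) = √(16.5²/39 + 4.3²/36) = 2.7376
df = 43.54 → 43 (Welch–Satterthwaite, rounded down)
t* = 1.681

CI: 54.20 ± 1.681 · 2.7376 = 54.20 ± 4.60 = (49.60, 58.80)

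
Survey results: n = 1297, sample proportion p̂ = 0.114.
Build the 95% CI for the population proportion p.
(0.097, 0.131)

Proportion CI:
SE = √(p̂(1-p̂)/n) = √(0.114 · 0.886 / 1297) = 0.00882

z* = 1.960
Margin = z* · SE = 1.960 · 0.00882 = 0.0173

CI: 0.114 ± 0.0173 = (0.097, 0.131)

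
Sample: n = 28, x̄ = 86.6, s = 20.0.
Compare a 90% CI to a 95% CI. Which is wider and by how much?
95% CI is wider by 2.64

df = 27
90% CI: t* = 1.703, (80.16, 93.04), width = 2 · t* · s/√n = 12.87
95% CI: t* = 2.052, (78.84, 94.36), width = 2 · t* · s/√n = 15.51

The 95% CI is wider by 15.51 - 12.87 = 2.64.
Higher confidence requires a wider interval.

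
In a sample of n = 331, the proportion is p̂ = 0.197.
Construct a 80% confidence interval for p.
(0.169, 0.225)

Proportion CI:
SE = √(p̂(1-p̂)/n) = √(0.197 · 0.803 / 331) = 0.02186

z* = 1.282
Margin = z* · SE = 1.282 · 0.02186 = 0.0280

CI: 0.197 ± 0.0280 = (0.169, 0.225)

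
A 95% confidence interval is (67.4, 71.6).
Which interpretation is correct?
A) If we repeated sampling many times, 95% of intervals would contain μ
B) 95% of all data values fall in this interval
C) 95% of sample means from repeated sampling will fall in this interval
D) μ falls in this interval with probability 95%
A

A) Correct — this is the frequentist long-run coverage interpretation.
B) Wrong — a CI is about the parameter μ, not individual data values.
C) Wrong — coverage applies to intervals containing μ, not to future x̄ values.
D) Wrong — μ is fixed; the randomness lives in the interval, not in μ.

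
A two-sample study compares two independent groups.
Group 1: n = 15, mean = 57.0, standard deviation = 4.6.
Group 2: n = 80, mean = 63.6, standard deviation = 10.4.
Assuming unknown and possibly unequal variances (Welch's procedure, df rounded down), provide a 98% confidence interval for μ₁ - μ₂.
(-10.61, -2.59)

Difference: x̄₁ - x̄₂ = -6.60
SE = √(s₁²/n₁ + s₂²/n₂) = √(4.6²/15 + 10.4²/80) = 1.6621
df = 46.18 → 46 (Welch–Satterthwaite, rounded down)
t* = 2.410

CI: -6.60 ± 2.410 · 1.6621 = -6.60 ± 4.01 = (-10.61, -2.59)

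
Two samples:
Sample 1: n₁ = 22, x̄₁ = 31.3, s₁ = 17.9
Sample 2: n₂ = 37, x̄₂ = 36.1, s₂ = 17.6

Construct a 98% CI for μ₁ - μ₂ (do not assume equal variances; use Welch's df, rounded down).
(-16.37, 6.77)

Difference: x̄₁ - x̄₂ = -4.80
SE = √(s₁²/n₁ + s₂²/n₂) = √(17.9²/22 + 17.6²/37) = 4.7892
df = 43.67 → 43 (Welch–Satterthwaite, rounded down)
t* = 2.416

CI: -4.80 ± 2.416 · 4.7892 = -4.80 ± 11.57 = (-16.37, 6.77)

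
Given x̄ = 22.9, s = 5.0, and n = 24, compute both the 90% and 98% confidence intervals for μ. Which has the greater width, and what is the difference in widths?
98% CI is wider by 1.60

df = 23
90% CI: t* = 1.714, (21.15, 24.65), width = 2 · t* · s/√n = 3.50
98% CI: t* = 2.500, (20.35, 25.45), width = 2 · t* · s/√n = 5.10

The 98% CI is wider by 5.10 - 3.50 = 1.60.
Higher confidence requires a wider interval.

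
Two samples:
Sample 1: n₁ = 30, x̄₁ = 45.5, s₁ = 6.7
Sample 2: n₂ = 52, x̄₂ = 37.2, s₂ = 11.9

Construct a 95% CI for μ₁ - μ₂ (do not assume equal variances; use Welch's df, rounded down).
(4.21, 12.39)

Difference: x̄₁ - x̄₂ = 8.30
SE = √(s₁²/n₁ + s₂²/n₂) = √(6.7²/30 + 11.9²/52) = 2.0542
df = 79.98 → 79 (Welch–Satterthwaite, rounded down)
t* = 1.990

CI: 8.30 ± 1.990 · 2.0542 = 8.30 ± 4.09 = (4.21, 12.39)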